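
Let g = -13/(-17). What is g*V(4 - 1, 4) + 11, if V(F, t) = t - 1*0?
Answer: 239/17 ≈ 14.059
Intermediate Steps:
V(F, t) = t (V(F, t) = t + 0 = t)
g = 13/17 (g = -13*(-1/17) = 13/17 ≈ 0.76471)
g*V(4 - 1, 4) + 11 = (13/17)*4 + 11 = 52/17 + 11 = 239/17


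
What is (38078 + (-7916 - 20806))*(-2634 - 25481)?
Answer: -263043940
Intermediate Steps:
(38078 + (-7916 - 20806))*(-2634 - 25481) = (38078 - 28722)*(-28115) = 9356*(-28115) = -263043940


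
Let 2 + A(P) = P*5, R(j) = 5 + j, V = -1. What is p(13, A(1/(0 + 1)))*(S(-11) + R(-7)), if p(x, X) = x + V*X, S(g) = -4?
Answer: -60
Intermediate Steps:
A(P) = -2 + 5*P (A(P) = -2 + P*5 = -2 + 5*P)
p(x, X) = x - X
p(13, A(1/(0 + 1)))*(S(-11) + R(-7)) = (13 - (-2 + 5/(0 + 1)))*(-4 + (5 - 7)) = (13 - (-2 + 5/1))*(-4 - 2) = (13 - (-2 + 5*1))*(-6) = (13 - (-2 + 5))*(-6) = (13 - 1*3)*(-6) = (13 - 3)*(-6) = 10*(-6) = -60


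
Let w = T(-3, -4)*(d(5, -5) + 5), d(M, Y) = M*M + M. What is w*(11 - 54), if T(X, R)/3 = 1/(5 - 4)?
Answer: -4515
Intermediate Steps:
d(M, Y) = M + M² (d(M, Y) = M² + M = M + M²)
T(X, R) = 3 (T(X, R) = 3/(5 - 4) = 3/1 = 3*1 = 3)
w = 105 (w = 3*(5*(1 + 5) + 5) = 3*(5*6 + 5) = 3*(30 + 5) = 3*35 = 105)
w*(11 - 54) = 105*(11 - 54) = 105*(-43) = -4515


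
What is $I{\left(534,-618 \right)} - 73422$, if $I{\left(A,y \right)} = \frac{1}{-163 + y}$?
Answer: $- \frac{57342583}{781} \approx -73422.0$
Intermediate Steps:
$I{\left(534,-618 \right)} - 73422 = \frac{1}{-163 - 618} - 73422 = \frac{1}{-781} - 73422 = - \frac{1}{781} - 73422 = - \frac{57342583}{781}$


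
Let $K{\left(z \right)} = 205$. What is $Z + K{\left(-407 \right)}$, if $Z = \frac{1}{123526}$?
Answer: $\frac{25322831}{123526} \approx 205.0$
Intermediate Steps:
$Z = \frac{1}{123526} \approx 8.0955 \cdot 10^{-6}$
$Z + K{\left(-407 \right)} = \frac{1}{123526} + 205 = \frac{25322831}{123526}$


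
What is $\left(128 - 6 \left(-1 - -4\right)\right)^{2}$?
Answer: $12100$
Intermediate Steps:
$\left(128 - 6 \left(-1 - -4\right)\right)^{2} = \left(128 - 6 \left(-1 + \left(5 - 1\right)\right)\right)^{2} = \left(128 - 6 \left(-1 + 4\right)\right)^{2} = \left(128 - 18\right)^{2} = 110^{2} = 12100$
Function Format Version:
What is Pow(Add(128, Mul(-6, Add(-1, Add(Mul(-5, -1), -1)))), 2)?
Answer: 12100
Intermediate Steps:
Pow(Add(128, Mul(-6, Add(-1, Add(Mul(-5, -1), -1)))), 2) = Pow(Add(128, Mul(-6, Add(-1, Add(5, -1)))), 2) = Pow(Add(128, Mul(-6, Add(-1, 4))), 2) = Pow(Add(128, Mul(-6, 3)), 2) = Pow(Add(128, -18), 2) = Pow(110, 2) = 12100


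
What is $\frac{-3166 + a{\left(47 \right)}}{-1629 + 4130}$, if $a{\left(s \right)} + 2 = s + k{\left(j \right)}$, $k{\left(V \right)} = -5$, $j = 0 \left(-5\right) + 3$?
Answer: $- \frac{3126}{2501} \approx -1.2499$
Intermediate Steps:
$j = 3$ ($j = 0 + 3 = 3$)
$a{\left(s \right)} = -7 + s$ ($a{\left(s \right)} = -2 + \left(s - 5\right) = -2 + \left(-5 + s\right) = -7 + s$)
$\frac{-3166 + a{\left(47 \right)}}{-1629 + 4130} = \frac{-3166 + \left(-7 + 47\right)}{-1629 + 4130} = \frac{-3166 + 40}{2501} = \left(-3126\right) \frac{1}{2501} = - \frac{3126}{2501}$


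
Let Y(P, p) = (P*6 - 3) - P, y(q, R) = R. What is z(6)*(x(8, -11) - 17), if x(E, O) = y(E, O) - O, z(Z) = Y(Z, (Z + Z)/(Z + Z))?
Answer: -459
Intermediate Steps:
Y(P, p) = -3 + 5*P (Y(P, p) = (6*P - 3) - P = (-3 + 6*P) - P = -3 + 5*P)
z(Z) = -3 + 5*Z
x(E, O) = 0 (x(E, O) = O - O = 0)
z(6)*(x(8, -11) - 17) = (-3 + 5*6)*(0 - 17) = (-3 + 30)*(-17) = 27*(-17) = -459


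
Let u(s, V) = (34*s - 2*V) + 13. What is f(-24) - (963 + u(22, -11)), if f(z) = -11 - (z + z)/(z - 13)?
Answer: -65057/37 ≈ -1758.3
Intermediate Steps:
u(s, V) = 13 - 2*V + 34*s (u(s, V) = (-2*V + 34*s) + 13 = 13 - 2*V + 34*s)
f(z) = -11 - 2*z/(-13 + z)
f(-24) - (963 + u(22, -11)) = 13*(11 - 1*(-24))/(-13 - 24) - (963 + (13 - 2*(-11) + 34*22)) = 13*(11 + 24)/(-37) - (963 + (13 + 22 + 748)) = 13*(-1/37)*35 - (963 + 783) = -455/37 - 1*1746 = -455/37 - 1746 = -65057/37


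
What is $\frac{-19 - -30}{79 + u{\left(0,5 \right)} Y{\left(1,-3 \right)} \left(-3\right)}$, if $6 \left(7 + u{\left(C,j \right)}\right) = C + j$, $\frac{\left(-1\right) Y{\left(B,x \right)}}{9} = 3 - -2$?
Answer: $- \frac{2}{137} \approx -0.014599$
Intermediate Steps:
$Y{\left(B,x \right)} = -45$ ($Y{\left(B,x \right)} = - 9 \left(3 - -2\right) = - 9 \left(3 + 2\right) = \left(-9\right) 5 = -45$)
$u{\left(C,j \right)} = -7 + \frac{C}{6} + \frac{j}{6}$ ($u{\left(C,j \right)} = -7 + \frac{C + j}{6} = -7 + \left(\frac{C}{6} + \frac{j}{6}\right) = -7 + \frac{C}{6} + \frac{j}{6}$)
$\frac{-19 - -30}{79 + u{\left(0,5 \right)} Y{\left(1,-3 \right)} \left(-3\right)} = \frac{-19 - -30}{79 + \left(-7 + \frac{1}{6} \cdot 0 + \frac{1}{6} \cdot 5\right) \left(-45\right) \left(-3\right)} = \frac{-19 + 30}{79 + \left(-7 + 0 + \frac{5}{6}\right) \left(-45\right) \left(-3\right)} = \frac{11}{79 + \left(- \frac{37}{6}\right) \left(-45\right) \left(-3\right)} = \frac{11}{79 + \frac{555}{2} \left(-3\right)} = \frac{11}{79 - \frac{1665}{2}} = \frac{11}{- \frac{1507}{2}} = 11 \left(- \frac{2}{1507}\right) = - \frac{2}{137}$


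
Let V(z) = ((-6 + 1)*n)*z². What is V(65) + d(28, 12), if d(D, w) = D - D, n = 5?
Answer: -105625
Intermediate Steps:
V(z) = -25*z² (V(z) = ((-6 + 1)*5)*z² = (-5*5)*z² = -25*z²)
d(D, w) = 0
V(65) + d(28, 12) = -25*65² + 0 = -25*4225 + 0 = -105625 + 0 = -105625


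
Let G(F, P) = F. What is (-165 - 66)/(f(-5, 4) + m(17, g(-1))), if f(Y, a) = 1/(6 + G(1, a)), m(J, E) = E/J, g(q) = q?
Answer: -27489/10 ≈ -2748.9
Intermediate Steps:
f(Y, a) = 1/7 (f(Y, a) = 1/(6 + 1) = 1/7)
(-165 - 66)/(f(-5, 4) + m(17, g(-1))) = (-165 - 66)/(1/7 - 1/17) = -231/(1/7 - 1*1/17) = -231/(1/7 - 1/17) = -231/10/119 = -231*119/10 = -27489/10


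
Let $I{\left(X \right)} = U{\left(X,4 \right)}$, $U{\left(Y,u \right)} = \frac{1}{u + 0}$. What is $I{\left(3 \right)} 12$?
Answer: $3$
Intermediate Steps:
$U{\left(Y,u \right)} = \frac{1}{u}$
$I{\left(X \right)} = \frac{1}{4}$
$I{\left(3 \right)} 12 = \frac{1}{4} \cdot 12 = 3$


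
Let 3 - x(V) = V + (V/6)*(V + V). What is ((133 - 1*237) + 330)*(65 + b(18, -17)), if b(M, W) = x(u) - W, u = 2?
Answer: 55370/3 ≈ 18457.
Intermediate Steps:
x(V) = 3 - V - V²/3 (x(V) = 3 - (V + (V/6)*(V + V)) = 3 - (V + (V*(⅙))*(2*V)) = 3 - (V + (V/6)*(2*V)) = 3 - (V + V²/3) = 3 + (-V - V²/3) = 3 - V - V²/3)
b(M, W) = -⅓ - W (b(M, W) = (3 - 1*2 - ⅓*2²) - W = (3 - 2 - ⅓*4) - W = (3 - 2 - 4/3) - W = -⅓ - W)
((133 - 1*237) + 330)*(65 + b(18, -17)) = ((133 - 1*237) + 330)*(65 + (-⅓ - 1*(-17))) = ((133 - 237) + 330)*(65 + (-⅓ + 17)) = (-104 + 330)*(65 + 50/3) = 226*(245/3) = 55370/3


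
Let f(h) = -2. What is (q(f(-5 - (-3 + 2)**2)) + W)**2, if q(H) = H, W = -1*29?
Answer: 961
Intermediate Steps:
W = -29
(q(f(-5 - (-3 + 2)**2)) + W)**2 = (-2 - 29)**2 = (-31)**2 = 961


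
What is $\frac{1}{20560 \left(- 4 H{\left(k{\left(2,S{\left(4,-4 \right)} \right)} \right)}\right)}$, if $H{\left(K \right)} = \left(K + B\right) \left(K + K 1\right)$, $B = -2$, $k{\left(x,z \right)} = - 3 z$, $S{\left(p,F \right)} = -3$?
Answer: $- \frac{1}{10362240} \approx -9.6504 \cdot 10^{-8}$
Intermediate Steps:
$H{\left(K \right)} = 2 K \left(-2 + K\right)$ ($H{\left(K \right)} = \left(K - 2\right) \left(K + K 1\right) = \left(-2 + K\right) \left(K + K\right) = \left(-2 + K\right) 2 K = 2 K \left(-2 + K\right)$)
$\frac{1}{20560 \left(- 4 H{\left(k{\left(2,S{\left(4,-4 \right)} \right)} \right)}\right)} = \frac{1}{20560 \left(- 4 \cdot 2 \left(\left(-3\right) \left(-3\right)\right) \left(-2 - -9\right)\right)} = \frac{1}{20560 \left(- 4 \cdot 2 \cdot 9 \left(-2 + 9\right)\right)} = \frac{1}{20560 \left(- 4 \cdot 2 \cdot 9 \cdot 7\right)} = \frac{1}{20560 \left(\left(-4\right) 126\right)} = \frac{1}{20560 \left(-504\right)} = \frac{1}{-10362240} = - \frac{1}{10362240}$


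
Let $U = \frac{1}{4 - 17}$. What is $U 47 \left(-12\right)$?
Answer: $\frac{564}{13} \approx 43.385$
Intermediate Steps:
$U = - \frac{1}{13}$ ($U = \frac{1}{-13} = - \frac{1}{13} \approx -0.076923$)
$U 47 \left(-12\right) = \left(- \frac{1}{13}\right) 47 \left(-12\right) = \left(- \frac{47}{13}\right) \left(-12\right) = \frac{564}{13}$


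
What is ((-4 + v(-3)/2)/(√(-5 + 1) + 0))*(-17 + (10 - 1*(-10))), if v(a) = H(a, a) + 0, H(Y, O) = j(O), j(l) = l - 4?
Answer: 45*I/4 ≈ 11.25*I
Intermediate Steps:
j(l) = -4 + l
H(Y, O) = -4 + O
v(a) = -4 + a (v(a) = (-4 + a) + 0 = -4 + a)
((-4 + v(-3)/2)/(√(-5 + 1) + 0))*(-17 + (10 - 1*(-10))) = ((-4 + (-4 - 3)/2)/(√(-5 + 1) + 0))*(-17 + (10 - 1*(-10))) = ((-4 - 7*½)/(√(-4) + 0))*(-17 + (10 + 10)) = ((-4 - 7/2)/(2*I + 0))*(-17 + 20) = -15*(-I/2)/2*3 = -(-15)*I/4*3 = (15*I/4)*3 = 45*I/4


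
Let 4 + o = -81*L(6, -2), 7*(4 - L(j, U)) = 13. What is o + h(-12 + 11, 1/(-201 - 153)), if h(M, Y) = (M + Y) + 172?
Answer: -16291/2478 ≈ -6.5742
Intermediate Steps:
L(j, U) = 15/7 (L(j, U) = 4 - ⅐*13 = 4 - 13/7 = 15/7)
o = -1243/7 (o = -4 - 81*15/7 = -4 - 1215/7 = -1243/7 ≈ -177.57)
h(M, Y) = 172 + M + Y
o + h(-12 + 11, 1/(-201 - 153)) = -1243/7 + (172 + (-12 + 11) + 1/(-201 - 153)) = -1243/7 + (172 - 1 + 1/(-354)) = -1243/7 + (172 - 1 - 1/354) = -1243/7 + 60533/354 = -16291/2478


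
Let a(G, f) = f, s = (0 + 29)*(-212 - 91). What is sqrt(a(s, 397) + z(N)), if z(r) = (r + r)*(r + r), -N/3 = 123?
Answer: sqrt(545041) ≈ 738.27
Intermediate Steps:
N = -369 (N = -3*123 = -369)
s = -8787 (s = 29*(-303) = -8787)
z(r) = 4*r**2 (z(r) = (2*r)*(2*r) = 4*r**2)
sqrt(a(s, 397) + z(N)) = sqrt(397 + 4*(-369)**2) = sqrt(397 + 4*136161) = sqrt(397 + 544644) = sqrt(545041)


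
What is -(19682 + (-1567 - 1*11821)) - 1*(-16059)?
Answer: 9765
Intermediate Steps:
-(19682 + (-1567 - 1*11821)) - 1*(-16059) = -(19682 + (-1567 - 11821)) + 16059 = -(19682 - 13388) + 16059 = -1*6294 + 16059 = -6294 + 16059 = 9765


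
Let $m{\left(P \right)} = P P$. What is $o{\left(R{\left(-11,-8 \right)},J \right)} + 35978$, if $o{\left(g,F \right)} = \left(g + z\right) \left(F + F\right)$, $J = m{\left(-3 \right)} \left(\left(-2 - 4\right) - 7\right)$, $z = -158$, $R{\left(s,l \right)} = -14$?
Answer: $76226$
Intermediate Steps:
$m{\left(P \right)} = P^{2}$
$J = -117$ ($J = \left(-3\right)^{2} \left(\left(-2 - 4\right) - 7\right) = 9 \left(\left(-2 - 4\right) - 7\right) = 9 \left(-6 - 7\right) = 9 \left(-13\right) = -117$)
$o{\left(g,F \right)} = 2 F \left(-158 + g\right)$ ($o{\left(g,F \right)} = \left(g - 158\right) \left(F + F\right) = \left(-158 + g\right) 2 F = 2 F \left(-158 + g\right)$)
$o{\left(R{\left(-11,-8 \right)},J \right)} + 35978 = 2 \left(-117\right) \left(-158 - 14\right) + 35978 = 2 \left(-117\right) \left(-172\right) + 35978 = 40248 + 35978 = 76226$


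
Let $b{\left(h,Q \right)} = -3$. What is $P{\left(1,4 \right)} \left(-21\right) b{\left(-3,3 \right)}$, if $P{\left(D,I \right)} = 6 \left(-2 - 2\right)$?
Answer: $-1512$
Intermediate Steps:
$P{\left(D,I \right)} = -24$ ($P{\left(D,I \right)} = 6 \left(-4\right) = -24$)
$P{\left(1,4 \right)} \left(-21\right) b{\left(-3,3 \right)} = \left(-24\right) \left(-21\right) \left(-3\right) = 504 \left(-3\right) = -1512$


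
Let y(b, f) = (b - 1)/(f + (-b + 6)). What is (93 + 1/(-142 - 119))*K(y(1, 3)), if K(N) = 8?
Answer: 194176/261 ≈ 743.97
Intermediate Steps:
y(b, f) = (-1 + b)/(6 + f - b) (y(b, f) = (-1 + b)/(f + (6 - b)) = (-1 + b)/(6 + f - b))
(93 + 1/(-142 - 119))*K(y(1, 3)) = (93 + 1/(-142 - 119))*8 = (93 + 1/(-261))*8 = (93 - 1/261)*8 = (24272/261)*8 = 194176/261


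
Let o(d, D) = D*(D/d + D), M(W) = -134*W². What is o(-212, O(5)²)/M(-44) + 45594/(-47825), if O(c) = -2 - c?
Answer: -2531802376547/2630273993600 ≈ -0.96256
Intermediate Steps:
o(d, D) = D*(D + D/d)
o(-212, O(5)²)/M(-44) + 45594/(-47825) = (((-2 - 1*5)²)²*(1 - 212)/(-212))/((-134*(-44)²)) + 45594/(-47825) = (((-2 - 5)²)²*(-1/212)*(-211))/((-134*1936)) + 45594*(-1/47825) = (((-7)²)²*(-1/212)*(-211))/(-259424) - 45594/47825 = (49²*(-1/212)*(-211))*(-1/259424) - 45594/47825 = (2401*(-1/212)*(-211))*(-1/259424) - 45594/47825 = (506611/212)*(-1/259424) - 45594/47825 = -506611/54997888 - 45594/47825 = -2531802376547/2630273993600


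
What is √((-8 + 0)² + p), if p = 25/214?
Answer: √2936294/214 ≈ 8.0073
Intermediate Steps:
p = 25/214 (p = 25*(1/214) = 25/214 ≈ 0.11682)
√((-8 + 0)² + p) = √((-8 + 0)² + 25/214) = √((-8)² + 25/214) = √(64 + 25/214) = √(13721/214) = √2936294/214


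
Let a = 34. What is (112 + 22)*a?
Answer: 4556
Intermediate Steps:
(112 + 22)*a = (112 + 22)*34 = 134*34 = 4556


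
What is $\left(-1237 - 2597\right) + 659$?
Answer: $-3175$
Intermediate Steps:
$\left(-1237 - 2597\right) + 659 = -3834 + 659 = -3175$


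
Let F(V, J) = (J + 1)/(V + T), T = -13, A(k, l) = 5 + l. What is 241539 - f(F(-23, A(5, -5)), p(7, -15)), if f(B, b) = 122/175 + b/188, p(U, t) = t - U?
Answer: 3973307007/16450 ≈ 2.4154e+5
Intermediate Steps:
F(V, J) = (1 + J)/(-13 + V) (F(V, J) = (J + 1)/(V - 13) = (1 + J)/(-13 + V))
f(B, b) = 122/175 + b/188 (f(B, b) = 122*(1/175) + b*(1/188) = 122/175 + b/188)
241539 - f(F(-23, A(5, -5)), p(7, -15)) = 241539 - (122/175 + (-15 - 1*7)/188) = 241539 - (122/175 + (-15 - 7)/188) = 241539 - (122/175 + (1/188)*(-22)) = 241539 - (122/175 - 11/94) = 241539 - 1*9543/16450 = 241539 - 9543/16450 = 3973307007/16450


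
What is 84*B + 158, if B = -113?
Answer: -9334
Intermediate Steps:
84*B + 158 = 84*(-113) + 158 = -9492 + 158 = -9334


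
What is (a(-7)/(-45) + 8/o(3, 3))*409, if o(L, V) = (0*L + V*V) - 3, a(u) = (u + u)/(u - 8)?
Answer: 362374/675 ≈ 536.85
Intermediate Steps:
a(u) = 2*u/(-8 + u) (a(u) = (2*u)/(-8 + u) = 2*u/(-8 + u))
o(L, V) = -3 + V**2 (o(L, V) = (0 + V**2) - 3 = V**2 - 3 = -3 + V**2)
(a(-7)/(-45) + 8/o(3, 3))*409 = ((2*(-7)/(-8 - 7))/(-45) + 8/(-3 + 3**2))*409 = ((2*(-7)/(-15))*(-1/45) + 8/(-3 + 9))*409 = ((2*(-7)*(-1/15))*(-1/45) + 8/6)*409 = ((14/15)*(-1/45) + 8*(1/6))*409 = (-14/675 + 4/3)*409 = (886/675)*409 = 362374/675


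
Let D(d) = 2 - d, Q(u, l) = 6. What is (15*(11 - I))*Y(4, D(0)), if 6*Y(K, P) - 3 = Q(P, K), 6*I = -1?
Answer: 1005/4 ≈ 251.25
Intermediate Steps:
I = -1/6 (I = (1/6)*(-1) = -1/6 ≈ -0.16667)
Y(K, P) = 3/2 (Y(K, P) = 1/2 + (1/6)*6 = 1/2 + 1 = 3/2)
(15*(11 - I))*Y(4, D(0)) = (15*(11 - 1*(-1/6)))*(3/2) = (15*(11 + 1/6))*(3/2) = (15*(67/6))*(3/2) = (335/2)*(3/2) = 1005/4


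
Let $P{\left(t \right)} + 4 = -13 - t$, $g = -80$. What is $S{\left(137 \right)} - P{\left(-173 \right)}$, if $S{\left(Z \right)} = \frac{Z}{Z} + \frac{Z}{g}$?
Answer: $- \frac{12537}{80} \approx -156.71$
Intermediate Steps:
$P{\left(t \right)} = -17 - t$ ($P{\left(t \right)} = -4 - \left(13 + t\right) = -17 - t$)
$S{\left(Z \right)} = 1 - \frac{Z}{80}$ ($S{\left(Z \right)} = \frac{Z}{Z} + \frac{Z}{-80} = 1 + Z \left(- \frac{1}{80}\right) = 1 - \frac{Z}{80}$)
$S{\left(137 \right)} - P{\left(-173 \right)} = \left(1 - \frac{137}{80}\right) - \left(-17 - -173\right) = \left(1 - \frac{137}{80}\right) - \left(-17 + 173\right) = - \frac{57}{80} - 156 = - \frac{12537}{80}$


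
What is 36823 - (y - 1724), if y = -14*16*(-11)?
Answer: 36083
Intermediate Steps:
y = 2464 (y = -224*(-11) = 2464)
36823 - (y - 1724) = 36823 - (2464 - 1724) = 36823 - 1*740 = 36823 - 740 = 36083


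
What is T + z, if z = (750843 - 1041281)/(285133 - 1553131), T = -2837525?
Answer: -1798987867256/633999 ≈ -2.8375e+6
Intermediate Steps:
z = 145219/633999 (z = -290438/(-1267998) = -290438*(-1/1267998) = 145219/633999 ≈ 0.22905)
T + z = -2837525 + 145219/633999 = -1798987867256/633999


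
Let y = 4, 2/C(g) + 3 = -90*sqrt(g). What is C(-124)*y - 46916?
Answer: 4*(-2111220*sqrt(31) + 35189*I)/(3*(-I + 60*sqrt(31))) ≈ -46916.0 + 0.0079823*I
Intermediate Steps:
C(g) = 2/(-3 - 90*sqrt(g))
C(-124)*y - 46916 = -2/(3 + 90*sqrt(-124))*4 - 46916 = -2/(3 + 90*(2*I*sqrt(31)))*4 - 46916 = -2/(3 + 180*I*sqrt(31))*4 - 46916 = -8/(3 + 180*I*sqrt(31)) - 46916 = -46916 - 8/(3 + 180*I*sqrt(31))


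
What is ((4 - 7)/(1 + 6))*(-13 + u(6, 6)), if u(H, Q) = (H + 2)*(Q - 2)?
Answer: -57/7 ≈ -8.1429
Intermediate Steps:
u(H, Q) = (-2 + Q)*(2 + H) (u(H, Q) = (2 + H)*(-2 + Q) = (-2 + Q)*(2 + H))
((4 - 7)/(1 + 6))*(-13 + u(6, 6)) = ((4 - 7)/(1 + 6))*(-13 + (-4 - 2*6 + 2*6 + 6*6)) = (-3/7)*(-13 + (-4 - 12 + 12 + 36)) = (-3*1/7)*(-13 + 32) = -3/7*19 = -57/7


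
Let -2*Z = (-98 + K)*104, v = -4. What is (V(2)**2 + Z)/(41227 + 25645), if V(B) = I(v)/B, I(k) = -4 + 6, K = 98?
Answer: 1/66872 ≈ 1.4954e-5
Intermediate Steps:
I(k) = 2
V(B) = 2/B
Z = 0 (Z = -(-98 + 98)*104/2 = -0*104 = -1/2*0 = 0)
(V(2)**2 + Z)/(41227 + 25645) = ((2/2)**2 + 0)/(41227 + 25645) = ((2*(1/2))**2 + 0)/66872 = (1**2 + 0)*(1/66872) = (1 + 0)*(1/66872) = 1*(1/66872) = 1/66872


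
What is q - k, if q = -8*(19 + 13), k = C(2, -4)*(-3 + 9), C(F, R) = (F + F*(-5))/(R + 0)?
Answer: -268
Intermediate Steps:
C(F, R) = -4*F/R (C(F, R) = (F - 5*F)/R = (-4*F)/R = -4*F/R)
k = 12 (k = (-4*2/(-4))*(-3 + 9) = -4*2*(-¼)*6 = 2*6 = 12)
q = -256 (q = -8*32 = -256)
q - k = -256 - 1*12 = -256 - 12 = -268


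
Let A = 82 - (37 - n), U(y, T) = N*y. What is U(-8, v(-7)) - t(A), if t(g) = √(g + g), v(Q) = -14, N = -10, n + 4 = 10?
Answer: 80 - √102 ≈ 69.901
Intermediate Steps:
n = 6 (n = -4 + 10 = 6)
U(y, T) = -10*y
A = 51 (A = 82 - (37 - 1*6) = 82 - (37 - 6) = 82 - 1*31 = 82 - 31 = 51)
t(g) = √2*√g (t(g) = √(2*g) = √2*√g)
U(-8, v(-7)) - t(A) = -10*(-8) - √2*√51 = 80 - √102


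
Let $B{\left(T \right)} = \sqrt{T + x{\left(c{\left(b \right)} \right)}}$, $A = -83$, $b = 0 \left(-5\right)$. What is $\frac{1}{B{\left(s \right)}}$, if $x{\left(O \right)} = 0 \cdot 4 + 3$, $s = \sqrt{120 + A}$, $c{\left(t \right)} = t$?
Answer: $\frac{1}{\sqrt{3 + \sqrt{37}}} \approx 0.33181$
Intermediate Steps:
$b = 0$
$s = \sqrt{37}$ ($s = \sqrt{120 - 83} = \sqrt{37} \approx 6.0828$)
$x{\left(O \right)} = 3$ ($x{\left(O \right)} = 0 + 3 = 3$)
$B{\left(T \right)} = \sqrt{3 + T}$ ($B{\left(T \right)} = \sqrt{T + 3} = \sqrt{3 + T}$)
$\frac{1}{B{\left(s \right)}} = \frac{1}{\sqrt{3 + \sqrt{37}}}$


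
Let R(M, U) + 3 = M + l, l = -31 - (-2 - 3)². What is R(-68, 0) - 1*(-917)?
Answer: 790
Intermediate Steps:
l = -56 (l = -31 - 1*(-5)² = -31 - 1*25 = -31 - 25 = -56)
R(M, U) = -59 + M (R(M, U) = -3 + (M - 56) = -3 + (-56 + M) = -59 + M)
R(-68, 0) - 1*(-917) = (-59 - 68) - 1*(-917) = -127 + 917 = 790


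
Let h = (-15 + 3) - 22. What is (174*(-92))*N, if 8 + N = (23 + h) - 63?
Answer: 1312656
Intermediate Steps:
h = -34 (h = -12 - 22 = -34)
N = -82 (N = -8 + ((23 - 34) - 63) = -8 + (-11 - 63) = -8 - 74 = -82)
(174*(-92))*N = (174*(-92))*(-82) = -16008*(-82) = 1312656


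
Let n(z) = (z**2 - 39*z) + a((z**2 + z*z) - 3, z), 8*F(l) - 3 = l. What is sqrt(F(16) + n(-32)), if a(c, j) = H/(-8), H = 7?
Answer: sqrt(9094)/2 ≈ 47.681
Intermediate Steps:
F(l) = 3/8 + l/8
a(c, j) = -7/8 (a(c, j) = 7/(-8) = 7*(-1/8) = -7/8)
n(z) = -7/8 + z**2 - 39*z (n(z) = (z**2 - 39*z) - 7/8 = -7/8 + z**2 - 39*z)
sqrt(F(16) + n(-32)) = sqrt((3/8 + (1/8)*16) + (-7/8 + (-32)**2 - 39*(-32))) = sqrt((3/8 + 2) + (-7/8 + 1024 + 1248)) = sqrt(19/8 + 18169/8) = sqrt(4547/2) = sqrt(9094)/2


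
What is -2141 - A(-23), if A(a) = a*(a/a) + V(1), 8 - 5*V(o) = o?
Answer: -10597/5 ≈ -2119.4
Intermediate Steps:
V(o) = 8/5 - o/5
A(a) = 7/5 + a (A(a) = a*(a/a) + (8/5 - ⅕*1) = a*1 + (8/5 - ⅕) = a + 7/5 = 7/5 + a)
-2141 - A(-23) = -2141 - (7/5 - 23) = -2141 - 1*(-108/5) = -2141 + 108/5 = -10597/5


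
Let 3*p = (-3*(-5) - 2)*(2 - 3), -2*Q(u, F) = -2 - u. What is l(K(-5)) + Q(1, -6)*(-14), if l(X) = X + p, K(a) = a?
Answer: -91/3 ≈ -30.333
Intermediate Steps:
Q(u, F) = 1 + u/2 (Q(u, F) = -(-2 - u)/2 = 1 + u/2)
p = -13/3 (p = ((-3*(-5) - 2)*(2 - 3))/3 = ((15 - 2)*(-1))/3 = (13*(-1))/3 = (⅓)*(-13) = -13/3 ≈ -4.3333)
l(X) = -13/3 + X (l(X) = X - 13/3 = -13/3 + X)
l(K(-5)) + Q(1, -6)*(-14) = (-13/3 - 5) + (1 + (½)*1)*(-14) = -28/3 + (1 + ½)*(-14) = -28/3 + (3/2)*(-14) = -28/3 - 21 = -91/3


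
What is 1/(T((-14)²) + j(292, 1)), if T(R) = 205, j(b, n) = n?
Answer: 1/206 ≈ 0.0048544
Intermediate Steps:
1/(T((-14)²) + j(292, 1)) = 1/(205 + 1) = 1/206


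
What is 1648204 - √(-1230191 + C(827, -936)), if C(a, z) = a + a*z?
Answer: 1648204 - 6*I*√55651 ≈ 1.6482e+6 - 1415.4*I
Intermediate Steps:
1648204 - √(-1230191 + C(827, -936)) = 1648204 - √(-1230191 + 827*(1 - 936)) = 1648204 - √(-1230191 + 827*(-935)) = 1648204 - √(-1230191 - 773245) = 1648204 - √(-2003436) = 1648204 - 6*I*√55651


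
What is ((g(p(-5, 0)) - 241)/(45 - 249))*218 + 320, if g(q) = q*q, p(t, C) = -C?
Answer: 58909/102 ≈ 577.54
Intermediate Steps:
g(q) = q²
((g(p(-5, 0)) - 241)/(45 - 249))*218 + 320 = (((-1*0)² - 241)/(45 - 249))*218 + 320 = ((0² - 241)/(-204))*218 + 320 = ((0 - 241)*(-1/204))*218 + 320 = -241*(-1/204)*218 + 320 = (241/204)*218 + 320 = 26269/102 + 320 = 58909/102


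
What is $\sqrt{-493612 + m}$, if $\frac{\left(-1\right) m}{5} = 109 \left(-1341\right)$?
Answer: $\sqrt{237233} \approx 487.07$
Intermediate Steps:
$m = 730845$ ($m = - 5 \cdot 109 \left(-1341\right) = \left(-5\right) \left(-146169\right) = 730845$)
$\sqrt{-493612 + m} = \sqrt{-493612 + 730845} = \sqrt{237233}$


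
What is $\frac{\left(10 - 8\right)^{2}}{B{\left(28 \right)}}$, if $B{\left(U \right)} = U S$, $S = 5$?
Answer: $\frac{1}{35} \approx 0.028571$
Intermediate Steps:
$B{\left(U \right)} = 5 U$ ($B{\left(U \right)} = U 5 = 5 U$)
$\frac{\left(10 - 8\right)^{2}}{B{\left(28 \right)}} = \frac{\left(10 - 8\right)^{2}}{5 \cdot 28} = \frac{2^{2}}{140} = 4 \cdot \frac{1}{140} = \frac{1}{35}$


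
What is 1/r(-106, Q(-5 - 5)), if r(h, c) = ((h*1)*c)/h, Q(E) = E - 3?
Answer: -1/13 ≈ -0.076923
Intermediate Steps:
Q(E) = -3 + E
r(h, c) = c (r(h, c) = (h*c)/h = (c*h)/h = c)
1/r(-106, Q(-5 - 5)) = 1/(-3 + (-5 - 5)) = 1/(-3 - 10) = 1/(-13) = -1/13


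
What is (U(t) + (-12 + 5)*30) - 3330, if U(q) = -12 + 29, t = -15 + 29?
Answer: -3523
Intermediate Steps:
t = 14
U(q) = 17
(U(t) + (-12 + 5)*30) - 3330 = (17 + (-12 + 5)*30) - 3330 = (17 - 7*30) - 3330 = (17 - 210) - 3330 = -193 - 3330 = -3523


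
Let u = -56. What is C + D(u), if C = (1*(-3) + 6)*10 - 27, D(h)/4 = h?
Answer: -221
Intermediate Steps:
D(h) = 4*h
C = 3 (C = (-3 + 6)*10 - 27 = 3*10 - 27 = 30 - 27 = 3)
C + D(u) = 3 + 4*(-56) = 3 - 224 = -221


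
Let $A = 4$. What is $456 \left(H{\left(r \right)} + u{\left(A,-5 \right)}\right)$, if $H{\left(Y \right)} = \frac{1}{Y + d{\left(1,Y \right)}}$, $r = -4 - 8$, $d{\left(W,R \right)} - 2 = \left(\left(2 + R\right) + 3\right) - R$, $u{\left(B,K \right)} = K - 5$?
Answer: $- \frac{23256}{5} \approx -4651.2$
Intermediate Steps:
$u{\left(B,K \right)} = -5 + K$ ($u{\left(B,K \right)} = K - 5 = -5 + K$)
$d{\left(W,R \right)} = 7$ ($d{\left(W,R \right)} = 2 + \left(\left(\left(2 + R\right) + 3\right) - R\right) = 2 + \left(\left(5 + R\right) - R\right) = 2 + 5 = 7$)
$r = -12$ ($r = -4 - 8 = -12$)
$H{\left(Y \right)} = \frac{1}{7 + Y}$ ($H{\left(Y \right)} = \frac{1}{Y + 7} = \frac{1}{7 + Y}$)
$456 \left(H{\left(r \right)} + u{\left(A,-5 \right)}\right) = 456 \left(\frac{1}{7 - 12} - 10\right) = 456 \left(\frac{1}{-5} - 10\right) = 456 \left(- \frac{1}{5} - 10\right) = 456 \left(- \frac{51}{5}\right) = - \frac{23256}{5}$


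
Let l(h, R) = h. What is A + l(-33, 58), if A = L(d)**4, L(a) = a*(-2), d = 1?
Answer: -17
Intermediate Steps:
L(a) = -2*a
A = 16 (A = (-2*1)**4 = (-2)**4 = 16)
A + l(-33, 58) = 16 - 33 = -17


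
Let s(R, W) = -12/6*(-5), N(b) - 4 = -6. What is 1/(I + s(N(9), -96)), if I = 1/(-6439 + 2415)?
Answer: 4024/40239 ≈ 0.10000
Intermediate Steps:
N(b) = -2 (N(b) = 4 - 6 = -2)
I = -1/4024 (I = 1/(-4024) = -1/4024 ≈ -0.00024851)
s(R, W) = 10 (s(R, W) = -12/6*(-5) = -4*1/2*(-5) = -2*(-5) = 10)
1/(I + s(N(9), -96)) = 1/(-1/4024 + 10) = 1/(40239/4024) = 4024/40239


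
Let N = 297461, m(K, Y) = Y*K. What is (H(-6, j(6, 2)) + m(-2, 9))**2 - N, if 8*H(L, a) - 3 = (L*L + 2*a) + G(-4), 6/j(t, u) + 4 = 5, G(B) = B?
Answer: -19028095/64 ≈ -2.9731e+5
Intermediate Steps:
m(K, Y) = K*Y
j(t, u) = 6 (j(t, u) = 6/(-4 + 5) = 6/1 = 6*1 = 6)
H(L, a) = -1/8 + a/4 + L**2/8 (H(L, a) = 3/8 + ((L*L + 2*a) - 4)/8 = 3/8 + ((L**2 + 2*a) - 4)/8 = 3/8 + (-4 + L**2 + 2*a)/8 = 3/8 + (-1/2 + a/4 + L**2/8) = -1/8 + a/4 + L**2/8)
(H(-6, j(6, 2)) + m(-2, 9))**2 - N = ((-1/8 + (1/4)*6 + (1/8)*(-6)**2) - 2*9)**2 - 1*297461 = ((-1/8 + 3/2 + (1/8)*36) - 18)**2 - 297461 = ((-1/8 + 3/2 + 9/2) - 18)**2 - 297461 = (47/8 - 18)**2 - 297461 = (-97/8)**2 - 297461 = 9409/64 - 297461 = -19028095/64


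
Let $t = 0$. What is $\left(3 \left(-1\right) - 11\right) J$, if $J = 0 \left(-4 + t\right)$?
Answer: $0$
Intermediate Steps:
$J = 0$ ($J = 0 \left(-4 + 0\right) = 0 \left(-4\right) = 0$)
$\left(3 \left(-1\right) - 11\right) J = \left(3 \left(-1\right) - 11\right) 0 = \left(-3 - 11\right) 0 = \left(-14\right) 0 = 0$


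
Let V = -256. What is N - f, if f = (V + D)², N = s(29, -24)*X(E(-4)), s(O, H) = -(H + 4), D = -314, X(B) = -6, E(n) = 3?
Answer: -325020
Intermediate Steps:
s(O, H) = -4 - H (s(O, H) = -(4 + H) = -4 - H)
N = -120 (N = (-4 - 1*(-24))*(-6) = (-4 + 24)*(-6) = 20*(-6) = -120)
f = 324900 (f = (-256 - 314)² = (-570)² = 324900)
N - f = -120 - 1*324900 = -120 - 324900 = -325020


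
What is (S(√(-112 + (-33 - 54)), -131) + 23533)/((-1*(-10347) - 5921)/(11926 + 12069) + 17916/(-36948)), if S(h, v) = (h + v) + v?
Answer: -1719275558955/22196881 - 73880605*I*√199/22196881 ≈ -77456.0 - 46.953*I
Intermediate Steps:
S(h, v) = h + 2*v
(S(√(-112 + (-33 - 54)), -131) + 23533)/((-1*(-10347) - 5921)/(11926 + 12069) + 17916/(-36948)) = ((√(-112 + (-33 - 54)) + 2*(-131)) + 23533)/((-1*(-10347) - 5921)/(11926 + 12069) + 17916/(-36948)) = ((√(-112 - 87) - 262) + 23533)/((10347 - 5921)/23995 + 17916*(-1/36948)) = ((√(-199) - 262) + 23533)/(4426*(1/23995) - 1493/3079) = ((I*√199 - 262) + 23533)/(4426/23995 - 1493/3079) = ((-262 + I*√199) + 23533)/(-22196881/73880605) = (23271 + I*√199)*(-73880605/22196881) = -1719275558955/22196881 - 73880605*I*√199/22196881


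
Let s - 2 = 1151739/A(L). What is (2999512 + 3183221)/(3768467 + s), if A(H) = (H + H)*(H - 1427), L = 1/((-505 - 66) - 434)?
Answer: 17733759947376/11972279299043 ≈ 1.4812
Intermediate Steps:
L = -1/1005 (L = 1/(-571 - 434) = 1/(-1005) = -1/1005 ≈ -0.00099503)
A(H) = 2*H*(-1427 + H) (A(H) = (2*H)*(-1427 + H) = 2*H*(-1427 + H))
s = 1163290920019/2868272 (s = 2 + 1151739/((2*(-1/1005)*(-1427 - 1/1005))) = 2 + 1151739/((2*(-1/1005)*(-1434136/1005))) = 2 + 1151739/(2868272/1010025) = 2 + 1151739*(1010025/2868272) = 2 + 1163285183475/2868272 = 1163290920019/2868272 ≈ 4.0557e+5)
(2999512 + 3183221)/(3768467 + s) = (2999512 + 3183221)/(3768467 + 1163290920019/2868272) = 6182733/(11972279299043/2868272) = 6182733*(2868272/11972279299043) = 17733759947376/11972279299043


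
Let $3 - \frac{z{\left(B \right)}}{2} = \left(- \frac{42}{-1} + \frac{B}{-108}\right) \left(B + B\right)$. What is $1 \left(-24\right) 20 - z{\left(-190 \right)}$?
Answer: $- \frac{911062}{27} \approx -33743.0$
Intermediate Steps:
$z{\left(B \right)} = 6 - 4 B \left(42 - \frac{B}{108}\right)$ ($z{\left(B \right)} = 6 - 2 \left(- \frac{42}{-1} + \frac{B}{-108}\right) \left(B + B\right) = 6 - 2 \left(\left(-42\right) \left(-1\right) + B \left(- \frac{1}{108}\right)\right) 2 B = 6 - 2 \left(42 - \frac{B}{108}\right) 2 B = 6 - 2 \cdot 2 B \left(42 - \frac{B}{108}\right) = 6 - 4 B \left(42 - \frac{B}{108}\right)$)
$1 \left(-24\right) 20 - z{\left(-190 \right)} = 1 \left(-24\right) 20 - \left(6 - -31920 + \frac{\left(-190\right)^{2}}{27}\right) = \left(-24\right) 20 - \left(6 + 31920 + \frac{1}{27} \cdot 36100\right) = -480 - \left(6 + 31920 + \frac{36100}{27}\right) = -480 - \frac{898102}{27} = - \frac{911062}{27}$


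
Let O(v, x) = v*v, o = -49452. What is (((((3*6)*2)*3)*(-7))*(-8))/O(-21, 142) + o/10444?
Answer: 23445/2611 ≈ 8.9793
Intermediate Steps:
O(v, x) = v²
(((((3*6)*2)*3)*(-7))*(-8))/O(-21, 142) + o/10444 = (((((3*6)*2)*3)*(-7))*(-8))/((-21)²) - 49452/10444 = ((((18*2)*3)*(-7))*(-8))/441 - 49452*1/10444 = (((36*3)*(-7))*(-8))*(1/441) - 12363/2611 = ((108*(-7))*(-8))*(1/441) - 12363/2611 = -756*(-8)*(1/441) - 12363/2611 = 6048*(1/441) - 12363/2611 = 96/7 - 12363/2611 = 23445/2611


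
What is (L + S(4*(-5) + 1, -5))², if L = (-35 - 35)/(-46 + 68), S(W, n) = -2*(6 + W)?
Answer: 63001/121 ≈ 520.67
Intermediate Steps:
S(W, n) = -12 - 2*W
L = -35/11 (L = -70/22 = -70*1/22 = -35/11 ≈ -3.1818)
(L + S(4*(-5) + 1, -5))² = (-35/11 + (-12 - 2*(4*(-5) + 1)))² = (-35/11 + (-12 - 2*(-20 + 1)))² = (-35/11 + (-12 - 2*(-19)))² = (-35/11 + (-12 + 38))² = (-35/11 + 26)² = (251/11)² = 63001/121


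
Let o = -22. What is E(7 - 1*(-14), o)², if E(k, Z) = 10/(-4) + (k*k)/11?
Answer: 683929/484 ≈ 1413.1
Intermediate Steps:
E(k, Z) = -5/2 + k²/11 (E(k, Z) = 10*(-¼) + k²*(1/11) = -5/2 + k²/11)
E(7 - 1*(-14), o)² = (-5/2 + (7 - 1*(-14))²/11)² = (-5/2 + (7 + 14)²/11)² = (-5/2 + (1/11)*21²)² = (-5/2 + (1/11)*441)² = (-5/2 + 441/11)² = (827/22)² = 683929/484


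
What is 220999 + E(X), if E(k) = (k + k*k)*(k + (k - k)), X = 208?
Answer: 9263175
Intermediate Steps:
E(k) = k*(k + k²) (E(k) = (k + k²)*(k + 0) = (k + k²)*k = k*(k + k²))
220999 + E(X) = 220999 + 208²*(1 + 208) = 220999 + 43264*209 = 220999 + 9042176 = 9263175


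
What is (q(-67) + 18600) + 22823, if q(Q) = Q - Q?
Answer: 41423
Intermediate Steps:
q(Q) = 0
(q(-67) + 18600) + 22823 = (0 + 18600) + 22823 = 18600 + 22823 = 41423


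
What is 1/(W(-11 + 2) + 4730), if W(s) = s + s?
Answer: 1/4712 ≈ 0.00021222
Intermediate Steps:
W(s) = 2*s
1/(W(-11 + 2) + 4730) = 1/(2*(-11 + 2) + 4730) = 1/(2*(-9) + 4730) = 1/(-18 + 4730) = 1/4712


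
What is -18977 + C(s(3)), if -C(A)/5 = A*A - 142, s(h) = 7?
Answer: -18512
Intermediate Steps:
C(A) = 710 - 5*A² (C(A) = -5*(A*A - 142) = -5*(A² - 142) = -5*(-142 + A²) = 710 - 5*A²)
-18977 + C(s(3)) = -18977 + (710 - 5*7²) = -18977 + (710 - 5*49) = -18977 + (710 - 245) = -18977 + 465 = -18512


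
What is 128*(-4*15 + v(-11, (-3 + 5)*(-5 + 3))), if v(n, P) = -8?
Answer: -8704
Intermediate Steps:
128*(-4*15 + v(-11, (-3 + 5)*(-5 + 3))) = 128*(-4*15 - 8) = 128*(-60 - 8) = 128*(-68) = -8704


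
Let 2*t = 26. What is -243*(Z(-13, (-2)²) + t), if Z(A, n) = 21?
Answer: -8262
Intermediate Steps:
t = 13 (t = (½)*26 = 13)
-243*(Z(-13, (-2)²) + t) = -243*(21 + 13) = -243*34 = -8262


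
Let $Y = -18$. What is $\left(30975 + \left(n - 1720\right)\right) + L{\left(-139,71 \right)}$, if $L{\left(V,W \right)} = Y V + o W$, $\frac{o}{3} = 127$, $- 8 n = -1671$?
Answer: $\frac{472135}{8} \approx 59017.0$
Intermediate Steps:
$n = \frac{1671}{8}$ ($n = \left(- \frac{1}{8}\right) \left(-1671\right) = \frac{1671}{8} \approx 208.88$)
$o = 381$ ($o = 3 \cdot 127 = 381$)
$L{\left(V,W \right)} = - 18 V + 381 W$
$\left(30975 + \left(n - 1720\right)\right) + L{\left(-139,71 \right)} = \left(30975 + \left(\frac{1671}{8} - 1720\right)\right) + \left(\left(-18\right) \left(-139\right) + 381 \cdot 71\right) = \left(30975 - \frac{12089}{8}\right) + \left(2502 + 27051\right) = \frac{235711}{8} + 29553 = \frac{472135}{8}$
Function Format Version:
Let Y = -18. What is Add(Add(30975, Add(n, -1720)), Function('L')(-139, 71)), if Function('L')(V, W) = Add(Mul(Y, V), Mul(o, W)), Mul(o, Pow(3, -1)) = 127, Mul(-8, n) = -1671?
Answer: Rational(472135, 8) ≈ 59017.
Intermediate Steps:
n = Rational(1671, 8) (n = Mul(Rational(-1, 8), -1671) = Rational(1671, 8) ≈ 208.88)
o = 381 (o = Mul(3, 127) = 381)
Function('L')(V, W) = Add(Mul(-18, V), Mul(381, W))
Add(Add(30975, Add(n, -1720)), Function('L')(-139, 71)) = Add(Add(30975, Add(Rational(1671, 8), -1720)), Add(Mul(-18, -139), Mul(381, 71))) = Add(Add(30975, Rational(-12089, 8)), Add(2502, 27051)) = Add(Rational(235711, 8), 29553) = Rational(472135, 8)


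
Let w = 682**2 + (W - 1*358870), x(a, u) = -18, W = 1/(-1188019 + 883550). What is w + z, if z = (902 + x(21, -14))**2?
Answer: 270280175989/304469 ≈ 8.8771e+5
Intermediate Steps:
W = -1/304469 (W = 1/(-304469) = -1/304469 ≈ -3.2844e-6)
z = 781456 (z = (902 - 18)**2 = 884**2 = 781456)
w = 32351049125/304469 (w = 682**2 + (-1/304469 - 1*358870) = 465124 + (-1/304469 - 358870) = 465124 - 109264790031/304469 = 32351049125/304469 ≈ 1.0625e+5)
w + z = 32351049125/304469 + 781456 = 270280175989/304469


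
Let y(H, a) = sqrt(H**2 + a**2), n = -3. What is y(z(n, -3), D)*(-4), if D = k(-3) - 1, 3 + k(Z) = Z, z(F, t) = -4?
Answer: -4*sqrt(65) ≈ -32.249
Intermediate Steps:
k(Z) = -3 + Z
D = -7 (D = (-3 - 3) - 1 = -6 - 1 = -7)
y(z(n, -3), D)*(-4) = sqrt((-4)**2 + (-7)**2)*(-4) = sqrt(16 + 49)*(-4) = sqrt(65)*(-4) = -4*sqrt(65)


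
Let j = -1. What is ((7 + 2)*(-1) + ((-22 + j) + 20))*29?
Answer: -348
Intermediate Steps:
((7 + 2)*(-1) + ((-22 + j) + 20))*29 = ((7 + 2)*(-1) + ((-22 - 1) + 20))*29 = (9*(-1) + (-23 + 20))*29 = (-9 - 3)*29 = -12*29 = -348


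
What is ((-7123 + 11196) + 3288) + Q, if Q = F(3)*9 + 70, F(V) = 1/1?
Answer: 7440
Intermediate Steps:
F(V) = 1
Q = 79 (Q = 1*9 + 70 = 9 + 70 = 79)
((-7123 + 11196) + 3288) + Q = ((-7123 + 11196) + 3288) + 79 = (4073 + 3288) + 79 = 7361 + 79 = 7440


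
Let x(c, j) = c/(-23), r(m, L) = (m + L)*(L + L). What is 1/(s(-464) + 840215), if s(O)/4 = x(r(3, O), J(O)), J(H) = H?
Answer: 23/17613713 ≈ 1.3058e-6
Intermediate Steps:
r(m, L) = 2*L*(L + m) (r(m, L) = (L + m)*(2*L) = 2*L*(L + m))
x(c, j) = -c/23 (x(c, j) = c*(-1/23) = -c/23)
s(O) = -8*O*(3 + O)/23 (s(O) = 4*(-2*O*(O + 3)/23) = 4*(-2*O*(3 + O)/23) = -8*O*(3 + O)/23)
1/(s(-464) + 840215) = 1/(-8/23*(-464)*(3 - 464) + 840215) = 1/(-8/23*(-464)*(-461) + 840215) = 1/(-1711232/23 + 840215) = 1/(17613713/23) = 23/17613713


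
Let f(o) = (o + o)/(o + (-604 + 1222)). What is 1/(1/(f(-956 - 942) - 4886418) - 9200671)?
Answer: -1563652811/14386655072236501 ≈ -1.0869e-7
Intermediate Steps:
f(o) = 2*o/(618 + o) (f(o) = (2*o)/(o + 618) = (2*o)/(618 + o) = 2*o/(618 + o))
1/(1/(f(-956 - 942) - 4886418) - 9200671) = 1/(1/(2*(-956 - 942)/(618 + (-956 - 942)) - 4886418) - 9200671) = 1/(1/(2*(-1898)/(618 - 1898) - 4886418) - 9200671) = 1/(1/(2*(-1898)/(-1280) - 4886418) - 9200671) = 1/(1/(2*(-1898)*(-1/1280) - 4886418) - 9200671) = 1/(1/(949/320 - 4886418) - 9200671) = 1/(1/(-1563652811/320) - 9200671) = 1/(-320/1563652811 - 9200671) = 1/(-14386655072236501/1563652811) = -1563652811/14386655072236501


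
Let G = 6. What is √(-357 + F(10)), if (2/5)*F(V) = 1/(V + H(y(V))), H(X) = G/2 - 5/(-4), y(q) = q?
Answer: 43*I*√627/57 ≈ 18.89*I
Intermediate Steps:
H(X) = 17/4 (H(X) = 6/2 - 5/(-4) = 6*(½) - 5*(-¼) = 3 + 5/4 = 17/4)
F(V) = 5/(2*(17/4 + V)) (F(V) = 5/(2*(V + 17/4)) = 5/(2*(17/4 + V)))
√(-357 + F(10)) = √(-357 + 10/(17 + 4*10)) = √(-357 + 10/(17 + 40)) = √(-357 + 10/57) = √(-20339/57) = 43*I*√627/57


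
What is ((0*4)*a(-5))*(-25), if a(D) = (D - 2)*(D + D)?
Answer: 0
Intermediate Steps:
a(D) = 2*D*(-2 + D) (a(D) = (-2 + D)*(2*D) = 2*D*(-2 + D))
((0*4)*a(-5))*(-25) = ((0*4)*(2*(-5)*(-2 - 5)))*(-25) = (0*(2*(-5)*(-7)))*(-25) = (0*70)*(-25) = 0*(-25) = 0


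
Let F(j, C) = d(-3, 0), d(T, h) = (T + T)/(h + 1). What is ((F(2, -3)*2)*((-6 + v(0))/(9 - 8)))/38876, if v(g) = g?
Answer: 18/9719 ≈ 0.0018520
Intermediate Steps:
d(T, h) = 2*T/(1 + h) (d(T, h) = (2*T)/(1 + h) = 2*T/(1 + h))
F(j, C) = -6 (F(j, C) = 2*(-3)/(1 + 0) = 2*(-3)/1 = 2*(-3)*1 = -6)
((F(2, -3)*2)*((-6 + v(0))/(9 - 8)))/38876 = ((-6*2)*((-6 + 0)/(9 - 8)))/38876 = -(-72)/1*(1/38876) = -(-72)*(1/38876) = -12*(-6)*(1/38876) = 72*(1/38876) = 18/9719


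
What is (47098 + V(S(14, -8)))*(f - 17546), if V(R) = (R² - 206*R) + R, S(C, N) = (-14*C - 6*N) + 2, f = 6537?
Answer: -1082669096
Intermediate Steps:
S(C, N) = 2 - 14*C - 6*N
V(R) = R² - 205*R
(47098 + V(S(14, -8)))*(f - 17546) = (47098 + (2 - 14*14 - 6*(-8))*(-205 + (2 - 14*14 - 6*(-8))))*(6537 - 17546) = (47098 + (2 - 196 + 48)*(-205 + (2 - 196 + 48)))*(-11009) = (47098 - 146*(-205 - 146))*(-11009) = (47098 - 146*(-351))*(-11009) = (47098 + 51246)*(-11009) = 98344*(-11009) = -1082669096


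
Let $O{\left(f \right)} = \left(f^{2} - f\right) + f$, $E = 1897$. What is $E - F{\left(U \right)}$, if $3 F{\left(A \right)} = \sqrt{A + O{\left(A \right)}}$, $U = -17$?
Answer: $1897 - \frac{4 \sqrt{17}}{3} \approx 1891.5$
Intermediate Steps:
$O{\left(f \right)} = f^{2}$
$F{\left(A \right)} = \frac{\sqrt{A + A^{2}}}{3}$
$E - F{\left(U \right)} = 1897 - \frac{\sqrt{- 17 \left(1 - 17\right)}}{3} = 1897 - \frac{\sqrt{\left(-17\right) \left(-16\right)}}{3} = 1897 - \frac{\sqrt{272}}{3} = 1897 - \frac{4 \sqrt{17}}{3}$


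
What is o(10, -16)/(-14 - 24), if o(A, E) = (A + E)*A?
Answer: 30/19 ≈ 1.5789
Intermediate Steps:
o(A, E) = A*(A + E)
o(10, -16)/(-14 - 24) = (10*(10 - 16))/(-14 - 24) = (10*(-6))/(-38) = -60*(-1/38) = 30/19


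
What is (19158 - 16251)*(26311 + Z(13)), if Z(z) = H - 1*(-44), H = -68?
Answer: 76416309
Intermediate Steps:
Z(z) = -24 (Z(z) = -68 - 1*(-44) = -68 + 44 = -24)
(19158 - 16251)*(26311 + Z(13)) = (19158 - 16251)*(26311 - 24) = 2907*26287 = 76416309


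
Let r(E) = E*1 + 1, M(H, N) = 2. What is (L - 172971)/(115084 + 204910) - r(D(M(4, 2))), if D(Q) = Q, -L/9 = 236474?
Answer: -3261219/319994 ≈ -10.191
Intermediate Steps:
L = -2128266 (L = -9*236474 = -2128266)
r(E) = 1 + E (r(E) = E + 1 = 1 + E)
(L - 172971)/(115084 + 204910) - r(D(M(4, 2))) = (-2128266 - 172971)/(115084 + 204910) - (1 + 2) = -2301237/319994 - 1*3 = -2301237*1/319994 - 3 = -2301237/319994 - 3 = -3261219/319994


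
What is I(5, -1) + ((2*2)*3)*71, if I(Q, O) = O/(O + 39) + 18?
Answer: 33059/38 ≈ 869.97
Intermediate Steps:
I(Q, O) = 18 + O/(39 + O) (I(Q, O) = O/(39 + O) + 18 = 18 + O/(39 + O))
I(5, -1) + ((2*2)*3)*71 = (702 + 19*(-1))/(39 - 1) + ((2*2)*3)*71 = (702 - 19)/38 + (4*3)*71 = (1/38)*683 + 12*71 = 683/38 + 852 = 33059/38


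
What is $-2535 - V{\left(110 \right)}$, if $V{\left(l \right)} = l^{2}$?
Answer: $-14635$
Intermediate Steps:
$-2535 - V{\left(110 \right)} = -2535 - 110^{2} = -2535 - 12100 = -14635$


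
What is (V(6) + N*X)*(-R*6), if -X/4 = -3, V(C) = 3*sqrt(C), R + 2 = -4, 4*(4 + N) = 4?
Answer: -1296 + 108*sqrt(6) ≈ -1031.5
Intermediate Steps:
N = -3 (N = -4 + (1/4)*4 = -4 + 1 = -3)
R = -6 (R = -2 - 4 = -6)
X = 12 (X = -4*(-3) = 12)
(V(6) + N*X)*(-R*6) = (3*sqrt(6) - 3*12)*(-1*(-6)*6) = (3*sqrt(6) - 36)*(6*6) = (-36 + 3*sqrt(6))*36 = -1296 + 108*sqrt(6)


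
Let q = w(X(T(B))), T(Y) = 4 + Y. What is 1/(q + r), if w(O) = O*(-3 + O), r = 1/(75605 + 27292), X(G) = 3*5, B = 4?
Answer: 102897/18521461 ≈ 0.0055556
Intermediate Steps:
X(G) = 15
r = 1/102897 ≈ 9.7185e-6
q = 180 (q = 15*(-3 + 15) = 15*12 = 180)
1/(q + r) = 1/(180 + 1/102897) = 1/(18521461/102897) = 102897/18521461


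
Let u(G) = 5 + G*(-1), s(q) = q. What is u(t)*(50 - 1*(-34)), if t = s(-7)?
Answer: 1008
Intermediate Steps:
t = -7
u(G) = 5 - G
u(t)*(50 - 1*(-34)) = (5 - 1*(-7))*(50 - 1*(-34)) = (5 + 7)*(50 + 34) = 12*84 = 1008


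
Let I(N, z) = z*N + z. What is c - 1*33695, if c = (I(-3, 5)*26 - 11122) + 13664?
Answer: -31413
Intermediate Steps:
I(N, z) = z + N*z (I(N, z) = N*z + z = z + N*z)
c = 2282 (c = ((5*(1 - 3))*26 - 11122) + 13664 = ((5*(-2))*26 - 11122) + 13664 = (-10*26 - 11122) + 13664 = (-260 - 11122) + 13664 = -11382 + 13664 = 2282)
c - 1*33695 = 2282 - 1*33695 = 2282 - 33695 = -31413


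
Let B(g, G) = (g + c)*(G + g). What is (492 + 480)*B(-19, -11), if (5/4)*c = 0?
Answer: 554040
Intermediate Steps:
c = 0 (c = (⅘)*0 = 0)
B(g, G) = g*(G + g) (B(g, G) = (g + 0)*(G + g) = g*(G + g))
(492 + 480)*B(-19, -11) = (492 + 480)*(-19*(-11 - 19)) = 972*(-19*(-30)) = 972*570 = 554040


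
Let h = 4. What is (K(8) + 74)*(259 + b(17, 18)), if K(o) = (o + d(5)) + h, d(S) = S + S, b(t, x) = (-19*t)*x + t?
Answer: -531648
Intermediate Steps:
b(t, x) = t - 19*t*x (b(t, x) = -19*t*x + t = t - 19*t*x)
d(S) = 2*S
K(o) = 14 + o (K(o) = (o + 2*5) + 4 = (o + 10) + 4 = (10 + o) + 4 = 14 + o)
(K(8) + 74)*(259 + b(17, 18)) = ((14 + 8) + 74)*(259 + 17*(1 - 19*18)) = (22 + 74)*(259 + 17*(1 - 342)) = 96*(259 + 17*(-341)) = 96*(259 - 5797) = 96*(-5538) = -531648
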